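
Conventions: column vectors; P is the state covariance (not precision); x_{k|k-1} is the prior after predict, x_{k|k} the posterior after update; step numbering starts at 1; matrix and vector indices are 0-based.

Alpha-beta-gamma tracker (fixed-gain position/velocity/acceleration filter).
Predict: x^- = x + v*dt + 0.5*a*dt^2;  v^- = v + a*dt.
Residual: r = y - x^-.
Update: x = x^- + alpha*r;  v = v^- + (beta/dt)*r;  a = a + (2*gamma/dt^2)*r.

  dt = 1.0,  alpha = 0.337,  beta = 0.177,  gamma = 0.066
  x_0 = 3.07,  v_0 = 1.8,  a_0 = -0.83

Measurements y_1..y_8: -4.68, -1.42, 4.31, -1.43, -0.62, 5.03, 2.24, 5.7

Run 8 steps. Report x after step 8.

step 1: x_pred=4.4550  r=-9.1350  x^+=1.3765  v^+=-0.6469  a^+=-2.0358
step 2: x_pred=-0.2883  r=-1.1317  x^+=-0.6697  v^+=-2.8830  a^+=-2.1852
step 3: x_pred=-4.6453  r=8.9553  x^+=-1.6274  v^+=-3.4831  a^+=-1.0031
step 4: x_pred=-5.6121  r=4.1821  x^+=-4.2027  v^+=-3.7460  a^+=-0.4511
step 5: x_pred=-8.1743  r=7.5543  x^+=-5.6285  v^+=-2.8600  a^+=0.5461
step 6: x_pred=-8.2154  r=13.2454  x^+=-3.7517  v^+=0.0305  a^+=2.2945
step 7: x_pred=-2.5739  r=4.8139  x^+=-0.9516  v^+=3.1771  a^+=2.9299
step 8: x_pred=3.6904  r=2.0096  x^+=4.3677  v^+=6.4627  a^+=3.1952

x_post = 4.3677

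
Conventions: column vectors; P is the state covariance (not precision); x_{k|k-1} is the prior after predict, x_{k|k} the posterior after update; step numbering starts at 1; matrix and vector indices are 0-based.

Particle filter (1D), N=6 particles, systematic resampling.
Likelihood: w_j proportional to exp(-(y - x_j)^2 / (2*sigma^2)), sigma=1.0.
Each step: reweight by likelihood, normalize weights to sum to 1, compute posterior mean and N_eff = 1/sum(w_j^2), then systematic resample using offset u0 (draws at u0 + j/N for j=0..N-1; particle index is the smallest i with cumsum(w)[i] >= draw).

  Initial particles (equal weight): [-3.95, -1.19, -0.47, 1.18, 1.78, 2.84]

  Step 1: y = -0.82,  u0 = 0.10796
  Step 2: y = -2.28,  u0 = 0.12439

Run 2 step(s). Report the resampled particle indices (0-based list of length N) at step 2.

step 1: w=[0.0036, 0.4550, 0.4583, 0.0659, 0.0166, 0.0006]  mean=-0.6621  Neff=2.3717  idx=[1, 1, 1, 2, 2, 3]
step 2: w=[0.2696, 0.2696, 0.2696, 0.0949, 0.0949, 0.0012]  mean=-1.0504  Neff=4.2348  idx=[0, 1, 1, 2, 2, 4]

resampled_idx = [0, 1, 1, 2, 2, 4]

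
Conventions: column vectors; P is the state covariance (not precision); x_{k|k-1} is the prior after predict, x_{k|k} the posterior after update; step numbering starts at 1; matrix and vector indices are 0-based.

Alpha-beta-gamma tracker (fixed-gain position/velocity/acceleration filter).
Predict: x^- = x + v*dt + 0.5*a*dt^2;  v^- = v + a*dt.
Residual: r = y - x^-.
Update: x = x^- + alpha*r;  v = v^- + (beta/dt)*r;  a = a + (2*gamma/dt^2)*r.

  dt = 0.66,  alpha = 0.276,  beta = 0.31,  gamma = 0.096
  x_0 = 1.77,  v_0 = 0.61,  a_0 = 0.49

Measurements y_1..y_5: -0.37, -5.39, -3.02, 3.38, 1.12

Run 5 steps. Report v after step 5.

v_post = 2.2684

step 1: x_pred=2.2793  r=-2.6493  x^+=1.5481  v^+=-0.3110  a^+=-0.6777
step 2: x_pred=1.1953  r=-6.5853  x^+=-0.6223  v^+=-3.8514  a^+=-3.5803
step 3: x_pred=-3.9440  r=0.9240  x^+=-3.6890  v^+=-5.7804  a^+=-3.1731
step 4: x_pred=-8.1951  r=11.5751  x^+=-5.0004  v^+=-2.4378  a^+=1.9289
step 5: x_pred=-6.1892  r=7.3092  x^+=-4.1719  v^+=2.2684  a^+=5.1506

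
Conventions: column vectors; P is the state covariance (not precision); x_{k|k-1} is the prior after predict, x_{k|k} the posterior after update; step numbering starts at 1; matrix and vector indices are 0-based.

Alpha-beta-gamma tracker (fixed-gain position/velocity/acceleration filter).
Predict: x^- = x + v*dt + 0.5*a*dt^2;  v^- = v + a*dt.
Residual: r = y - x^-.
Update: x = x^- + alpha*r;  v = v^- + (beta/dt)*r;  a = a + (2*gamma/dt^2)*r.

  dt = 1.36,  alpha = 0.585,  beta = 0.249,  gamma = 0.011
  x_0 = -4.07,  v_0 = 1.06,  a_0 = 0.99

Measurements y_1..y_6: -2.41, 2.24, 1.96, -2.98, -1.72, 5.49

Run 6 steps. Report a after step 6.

step 1: x_pred=-1.7128  r=-0.6972  x^+=-2.1207  v^+=2.2788  a^+=0.9817
step 2: x_pred=1.8863  r=0.3537  x^+=2.0932  v^+=3.6786  a^+=0.9859
step 3: x_pred=8.0079  r=-6.0479  x^+=4.4699  v^+=3.9122  a^+=0.9140
step 4: x_pred=10.6357  r=-13.6157  x^+=2.6705  v^+=2.6623  a^+=0.7520
step 5: x_pred=6.9867  r=-8.7067  x^+=1.8933  v^+=2.0910  a^+=0.6485
step 6: x_pred=5.3367  r=0.1533  x^+=5.4264  v^+=3.0009  a^+=0.6503

a_post = 0.6503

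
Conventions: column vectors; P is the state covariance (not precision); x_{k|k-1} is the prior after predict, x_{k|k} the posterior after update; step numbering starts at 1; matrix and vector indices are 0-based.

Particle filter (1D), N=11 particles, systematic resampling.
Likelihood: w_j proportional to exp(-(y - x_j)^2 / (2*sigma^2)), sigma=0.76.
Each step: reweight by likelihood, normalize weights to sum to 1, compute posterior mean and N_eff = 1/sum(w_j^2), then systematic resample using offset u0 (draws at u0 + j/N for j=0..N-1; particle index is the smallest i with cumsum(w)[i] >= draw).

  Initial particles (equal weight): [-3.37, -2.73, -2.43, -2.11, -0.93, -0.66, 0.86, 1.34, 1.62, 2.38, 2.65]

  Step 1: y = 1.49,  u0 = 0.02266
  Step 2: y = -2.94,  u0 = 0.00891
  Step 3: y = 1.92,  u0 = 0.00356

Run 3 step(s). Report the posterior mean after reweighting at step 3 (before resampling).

step 1: w=[0.0000, 0.0000, 0.0000, 0.0000, 0.0018, 0.0052, 0.2017, 0.2789, 0.2803, 0.1433, 0.0887]  mean=1.5724  Neff=4.4343  idx=[6, 6, 6, 7, 7, 7, 8, 8, 8, 9, 10]
step 2: w=[0.3208, 0.3208, 0.3208, 0.0112, 0.0112, 0.0112, 0.0013, 0.0013, 0.0013, 0.0000, 0.0000]  mean=0.8791  Neff=3.2341  idx=[0, 0, 0, 0, 1, 1, 1, 2, 2, 2, 2]
step 3: w=[0.0909, 0.0909, 0.0909, 0.0909, 0.0909, 0.0909, 0.0909, 0.0909, 0.0909, 0.0909, 0.0909]  mean=0.8600  Neff=11.0000  idx=[0, 1, 2, 3, 4, 5, 6, 7, 8, 9, 10]

post_mean = 0.8600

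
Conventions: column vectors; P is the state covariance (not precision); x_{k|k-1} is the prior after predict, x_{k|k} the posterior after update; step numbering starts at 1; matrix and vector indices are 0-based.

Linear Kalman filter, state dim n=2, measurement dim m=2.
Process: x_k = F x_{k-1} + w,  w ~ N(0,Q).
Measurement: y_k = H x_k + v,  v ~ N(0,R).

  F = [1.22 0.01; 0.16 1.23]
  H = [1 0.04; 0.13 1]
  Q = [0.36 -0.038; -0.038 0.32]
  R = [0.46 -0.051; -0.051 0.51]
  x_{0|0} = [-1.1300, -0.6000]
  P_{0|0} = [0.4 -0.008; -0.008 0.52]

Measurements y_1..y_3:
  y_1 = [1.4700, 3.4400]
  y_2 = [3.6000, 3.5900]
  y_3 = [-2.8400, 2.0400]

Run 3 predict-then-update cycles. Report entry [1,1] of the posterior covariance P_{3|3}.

P_post[1,1] = 0.3183

step 1: x^-=[-1.3846, -0.9188]  P^-=[0.9552 0.0345; 0.0345 1.1138]  S=[1.4198 0.1524; 0.1524 1.6489]  K=[0.6701 0.0343; -0.0173 0.6798]  nu=[2.8914, 4.5388]  x^+=[0.7085, 2.1166]  P^+=[0.3088 -0.0568; -0.0568 0.3550]
step 2: x^-=[0.8855, 2.7168]  P^-=[0.8182 -0.0587; -0.0587 0.8426]  S=[1.2749 0.0300; 0.0300 1.3511]  K=[0.6395 0.0210; -0.0342 0.6187]  nu=[2.6058, 0.7581]  x^+=[2.5678, 3.0967]  P^+=[0.2955 -0.0603; -0.0603 0.3251]
step 3: x^-=[3.1637, 4.2198]  P^-=[0.7984 -0.0669; -0.0669 0.7957]  S=[1.2543 0.0174; 0.0174 1.3018]  K=[0.6341 0.0199; -0.0363 0.6050]  nu=[-6.1725, -2.5911]  x^+=[-0.8018, 2.8764]  P^+=[0.2931 -0.0603; -0.0603 0.3183]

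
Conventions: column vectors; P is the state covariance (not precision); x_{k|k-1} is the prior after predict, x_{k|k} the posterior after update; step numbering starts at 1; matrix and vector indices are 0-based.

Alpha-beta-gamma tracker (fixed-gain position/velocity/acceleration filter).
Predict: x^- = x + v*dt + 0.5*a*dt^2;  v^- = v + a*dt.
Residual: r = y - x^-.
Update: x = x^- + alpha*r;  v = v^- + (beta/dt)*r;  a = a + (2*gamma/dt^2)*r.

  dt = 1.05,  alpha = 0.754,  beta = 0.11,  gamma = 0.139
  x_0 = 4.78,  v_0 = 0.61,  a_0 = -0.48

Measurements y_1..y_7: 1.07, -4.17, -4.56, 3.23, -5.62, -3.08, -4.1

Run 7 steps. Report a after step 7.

a_post = 3.2890

step 1: x_pred=5.1559  r=-4.0859  x^+=2.0751  v^+=-0.3220  a^+=-1.5103
step 2: x_pred=0.9044  r=-5.0744  x^+=-2.9217  v^+=-2.4394  a^+=-2.7898
step 3: x_pred=-7.0210  r=2.4610  x^+=-5.1654  v^+=-5.1109  a^+=-2.1693
step 4: x_pred=-11.7277  r=14.9577  x^+=-0.4496  v^+=-5.8217  a^+=1.6024
step 5: x_pred=-5.6790  r=0.0590  x^+=-5.6345  v^+=-4.1330  a^+=1.6173
step 6: x_pred=-9.0826  r=6.0026  x^+=-4.5567  v^+=-1.8060  a^+=3.1309
step 7: x_pred=-4.7271  r=0.6271  x^+=-4.2543  v^+=1.5471  a^+=3.2890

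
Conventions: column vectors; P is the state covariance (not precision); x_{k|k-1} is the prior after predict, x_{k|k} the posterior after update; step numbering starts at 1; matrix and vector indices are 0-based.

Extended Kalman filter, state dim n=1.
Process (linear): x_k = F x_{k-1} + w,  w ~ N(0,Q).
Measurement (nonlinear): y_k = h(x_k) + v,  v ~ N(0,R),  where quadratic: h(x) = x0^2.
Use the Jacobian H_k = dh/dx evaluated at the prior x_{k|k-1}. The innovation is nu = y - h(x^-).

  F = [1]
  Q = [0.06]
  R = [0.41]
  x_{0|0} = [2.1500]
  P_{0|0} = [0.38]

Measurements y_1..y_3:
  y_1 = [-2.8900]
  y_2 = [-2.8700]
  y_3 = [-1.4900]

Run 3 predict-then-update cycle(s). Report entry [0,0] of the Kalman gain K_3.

step 1: x^-=[2.1500]  P^-=[0.4400]  H_jac=[4.3000]  S=[8.5456]  K=[0.2214]  nu=[-7.5125]  x^+=[0.4867]  P^+=[0.0211]
step 2: x^-=[0.4867]  P^-=[0.0811]  H_jac=[0.9735]  S=[0.4869]  K=[0.1622]  nu=[-3.1069]  x^+=[-0.0171]  P^+=[0.0683]
step 3: x^-=[-0.0171]  P^-=[0.1283]  H_jac=[-0.0343]  S=[0.4102]  K=[-0.0107]  nu=[-1.4903]  x^+=[-0.0012]  P^+=[0.1283]

K[0,0] = -0.0107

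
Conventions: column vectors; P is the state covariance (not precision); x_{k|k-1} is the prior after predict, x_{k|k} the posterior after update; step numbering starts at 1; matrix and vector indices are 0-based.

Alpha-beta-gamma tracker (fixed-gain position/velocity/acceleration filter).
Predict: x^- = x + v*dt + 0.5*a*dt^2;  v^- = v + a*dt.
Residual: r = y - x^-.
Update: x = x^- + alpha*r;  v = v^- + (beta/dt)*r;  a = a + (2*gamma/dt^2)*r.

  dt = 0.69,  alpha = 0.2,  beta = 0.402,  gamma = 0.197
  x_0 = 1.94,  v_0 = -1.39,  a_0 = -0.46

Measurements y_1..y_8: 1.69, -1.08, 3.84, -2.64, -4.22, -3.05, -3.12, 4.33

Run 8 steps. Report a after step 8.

a_post = 10.4050

step 1: x_pred=0.8714  r=0.8186  x^+=1.0351  v^+=-1.2305  a^+=0.2174
step 2: x_pred=0.2379  r=-1.3179  x^+=-0.0257  v^+=-1.8482  a^+=-0.8732
step 3: x_pred=-1.5089  r=5.3489  x^+=-0.4391  v^+=0.6656  a^+=3.5533
step 4: x_pred=0.8660  r=-3.5060  x^+=0.1648  v^+=1.0747  a^+=0.6519
step 5: x_pred=1.0616  r=-5.2816  x^+=0.0053  v^+=-1.5526  a^+=-3.7189
step 6: x_pred=-1.9513  r=-1.0987  x^+=-2.1710  v^+=-4.7587  a^+=-4.6282
step 7: x_pred=-6.5563  r=3.4363  x^+=-5.8690  v^+=-5.9501  a^+=-1.7844
step 8: x_pred=-10.3994  r=14.7294  x^+=-7.4535  v^+=1.4001  a^+=10.4050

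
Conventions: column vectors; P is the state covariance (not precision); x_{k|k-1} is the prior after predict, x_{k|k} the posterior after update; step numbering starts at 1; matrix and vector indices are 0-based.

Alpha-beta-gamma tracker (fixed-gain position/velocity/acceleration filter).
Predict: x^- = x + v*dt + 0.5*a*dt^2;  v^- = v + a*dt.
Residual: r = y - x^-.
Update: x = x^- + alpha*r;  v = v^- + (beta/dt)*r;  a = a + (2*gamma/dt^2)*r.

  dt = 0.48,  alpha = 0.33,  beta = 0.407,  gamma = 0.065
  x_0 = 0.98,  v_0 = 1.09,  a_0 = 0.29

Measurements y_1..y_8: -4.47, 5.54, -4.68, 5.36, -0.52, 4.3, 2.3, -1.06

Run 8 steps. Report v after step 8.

step 1: x_pred=1.5366  r=-6.0066  x^+=-0.4456  v^+=-3.8639  a^+=-3.0991
step 2: x_pred=-2.6573  r=8.1973  x^+=0.0478  v^+=1.5991  a^+=1.5260
step 3: x_pred=0.9912  r=-5.6712  x^+=-0.8803  v^+=-2.4771  a^+=-1.6738
step 4: x_pred=-2.2621  r=7.6221  x^+=0.2532  v^+=3.1824  a^+=2.6268
step 5: x_pred=2.0833  r=-2.6033  x^+=1.2242  v^+=2.2359  a^+=1.1579
step 6: x_pred=2.4308  r=1.8692  x^+=3.0477  v^+=4.3766  a^+=2.2126
step 7: x_pred=5.4033  r=-3.1033  x^+=4.3792  v^+=2.8073  a^+=0.4616
step 8: x_pred=5.7799  r=-6.8399  x^+=3.5227  v^+=-2.7708  a^+=-3.3977

v_post = -2.7708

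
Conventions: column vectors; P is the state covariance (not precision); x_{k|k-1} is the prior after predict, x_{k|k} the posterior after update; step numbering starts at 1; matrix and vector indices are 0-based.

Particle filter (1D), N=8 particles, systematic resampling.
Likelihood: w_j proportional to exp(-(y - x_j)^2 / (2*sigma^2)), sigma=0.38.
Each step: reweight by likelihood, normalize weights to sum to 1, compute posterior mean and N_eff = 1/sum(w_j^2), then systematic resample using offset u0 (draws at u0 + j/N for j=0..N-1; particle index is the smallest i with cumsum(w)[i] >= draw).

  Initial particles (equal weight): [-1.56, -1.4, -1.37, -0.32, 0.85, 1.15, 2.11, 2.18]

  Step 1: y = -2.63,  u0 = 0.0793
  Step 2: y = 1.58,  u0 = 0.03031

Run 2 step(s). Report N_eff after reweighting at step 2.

step 1: w=[0.6686, 0.1870, 0.1444, 0.0000, 0.0000, 0.0000, 0.0000, 0.0000]  mean=-1.5027  Neff=1.9885  idx=[0, 0, 0, 0, 0, 1, 1, 2]
step 2: w=[0.0084, 0.0084, 0.0084, 0.0084, 0.0084, 0.2488, 0.2488, 0.4606]  mean=-1.3929  Neff=2.9740  idx=[3, 5, 5, 6, 6, 7, 7, 7]

N_eff = 2.9740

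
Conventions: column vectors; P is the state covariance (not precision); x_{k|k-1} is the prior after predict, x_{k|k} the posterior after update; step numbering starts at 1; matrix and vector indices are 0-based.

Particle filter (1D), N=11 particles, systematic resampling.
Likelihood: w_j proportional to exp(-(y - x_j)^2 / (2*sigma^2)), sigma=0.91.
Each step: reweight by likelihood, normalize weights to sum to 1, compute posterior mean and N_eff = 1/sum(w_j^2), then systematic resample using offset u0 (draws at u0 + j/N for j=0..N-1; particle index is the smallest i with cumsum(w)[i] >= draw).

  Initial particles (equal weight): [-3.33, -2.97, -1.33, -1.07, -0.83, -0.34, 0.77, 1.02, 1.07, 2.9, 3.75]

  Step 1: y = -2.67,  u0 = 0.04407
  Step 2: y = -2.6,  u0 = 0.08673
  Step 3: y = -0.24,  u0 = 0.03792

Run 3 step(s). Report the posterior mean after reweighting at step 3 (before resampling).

post_mean = -1.1284

step 1: w=[0.3156, 0.3889, 0.1388, 0.0875, 0.0532, 0.0155, 0.0003, 0.0001, 0.0001, 0.0000, 0.0000]  mean=-2.5331  Neff=3.5609  idx=[0, 0, 0, 1, 1, 1, 1, 1, 2, 3, 4]
step 2: w=[0.0960, 0.0960, 0.0960, 0.1219, 0.1219, 0.1219, 0.1219, 0.1219, 0.0500, 0.0322, 0.0200]  mean=-2.8877  Neff=9.4383  idx=[0, 1, 2, 3, 4, 5, 5, 6, 7, 8, 10]
step 3: w=[0.0023, 0.0023, 0.0023, 0.0081, 0.0081, 0.0081, 0.0081, 0.0081, 0.0081, 0.3551, 0.5896]  mean=-1.1284  Neff=2.1092  idx=[6, 9, 9, 9, 9, 10, 10, 10, 10, 10, 10]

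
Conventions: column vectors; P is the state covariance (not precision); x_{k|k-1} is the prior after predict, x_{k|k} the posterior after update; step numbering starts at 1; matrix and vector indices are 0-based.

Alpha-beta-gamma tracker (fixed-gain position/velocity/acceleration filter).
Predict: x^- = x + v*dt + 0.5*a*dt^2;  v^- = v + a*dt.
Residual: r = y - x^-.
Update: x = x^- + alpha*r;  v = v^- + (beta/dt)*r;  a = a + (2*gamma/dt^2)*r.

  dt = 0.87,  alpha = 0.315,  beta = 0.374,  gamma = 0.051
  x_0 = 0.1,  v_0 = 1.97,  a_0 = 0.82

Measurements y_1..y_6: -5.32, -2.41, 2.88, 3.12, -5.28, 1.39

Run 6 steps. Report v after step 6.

v_post = -0.2432

step 1: x_pred=2.1242  r=-7.4442  x^+=-0.2207  v^+=-0.5168  a^+=-0.1832
step 2: x_pred=-0.7396  r=-1.6704  x^+=-1.2658  v^+=-1.3942  a^+=-0.4083
step 3: x_pred=-2.6333  r=5.5133  x^+=-0.8966  v^+=0.6207  a^+=0.3347
step 4: x_pred=-0.2300  r=3.3500  x^+=0.8253  v^+=2.3519  a^+=0.7861
step 5: x_pred=3.1690  r=-8.4490  x^+=0.5075  v^+=-0.5962  a^+=-0.3525
step 6: x_pred=-0.1446  r=1.5346  x^+=0.3388  v^+=-0.2432  a^+=-0.1457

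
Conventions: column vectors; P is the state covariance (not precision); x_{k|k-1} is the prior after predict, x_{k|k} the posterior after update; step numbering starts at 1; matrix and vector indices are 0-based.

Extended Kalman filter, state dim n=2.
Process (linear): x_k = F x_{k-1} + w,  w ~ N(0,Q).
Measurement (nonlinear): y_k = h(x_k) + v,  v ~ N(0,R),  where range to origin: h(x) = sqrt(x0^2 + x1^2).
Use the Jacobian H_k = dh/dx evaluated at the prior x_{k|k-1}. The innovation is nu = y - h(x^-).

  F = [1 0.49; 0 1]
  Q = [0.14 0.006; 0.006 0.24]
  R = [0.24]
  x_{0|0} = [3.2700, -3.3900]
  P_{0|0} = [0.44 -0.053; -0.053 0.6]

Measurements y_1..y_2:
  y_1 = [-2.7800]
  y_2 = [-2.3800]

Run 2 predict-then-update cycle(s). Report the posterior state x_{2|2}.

step 1: x^-=[1.6089, -3.3900]  P^-=[0.6721 0.2470; 0.2470 0.8400]  H_jac=[0.4288 -0.9034]  S=[0.8578]  K=[0.0758; -0.7612]  nu=[-6.5324]  x^+=[1.1136, 1.5826]  P^+=[0.6672 0.2965; 0.2965 0.3429]
step 2: x^-=[1.8891, 1.5826]  P^-=[1.1801 0.4706; 0.4706 0.5829]  H_jac=[0.7665 0.6422]  S=[1.6371]  K=[0.7371; 0.4490]  nu=[-4.8444]  x^+=[-1.6820, -0.5925]  P^+=[0.2905 -0.0713; -0.0713 0.2529]

x_post = [-1.6820, -0.5925]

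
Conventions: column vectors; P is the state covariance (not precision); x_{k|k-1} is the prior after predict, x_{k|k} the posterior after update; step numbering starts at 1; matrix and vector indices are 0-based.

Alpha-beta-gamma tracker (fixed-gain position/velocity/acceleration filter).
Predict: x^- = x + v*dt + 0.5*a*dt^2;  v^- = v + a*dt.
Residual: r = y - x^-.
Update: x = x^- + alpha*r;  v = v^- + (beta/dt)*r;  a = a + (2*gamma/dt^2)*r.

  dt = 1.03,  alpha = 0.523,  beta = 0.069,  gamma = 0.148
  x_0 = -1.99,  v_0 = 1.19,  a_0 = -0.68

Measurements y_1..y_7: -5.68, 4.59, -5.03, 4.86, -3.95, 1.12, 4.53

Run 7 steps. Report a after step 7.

step 1: x_pred=-1.1250  r=-4.5550  x^+=-3.5073  v^+=0.1845  a^+=-1.9509
step 2: x_pred=-4.3521  r=8.9421  x^+=0.3246  v^+=-1.2259  a^+=0.5440
step 3: x_pred=-0.6495  r=-4.3805  x^+=-2.9405  v^+=-0.9590  a^+=-0.6782
step 4: x_pred=-4.2880  r=9.1480  x^+=0.4964  v^+=-1.0447  a^+=1.8742
step 5: x_pred=0.4146  r=-4.3646  x^+=-1.8681  v^+=0.5934  a^+=0.6565
step 6: x_pred=-0.9087  r=2.0287  x^+=0.1523  v^+=1.4054  a^+=1.2225
step 7: x_pred=2.2484  r=2.2816  x^+=3.4417  v^+=2.8174  a^+=1.8591

a_post = 1.8591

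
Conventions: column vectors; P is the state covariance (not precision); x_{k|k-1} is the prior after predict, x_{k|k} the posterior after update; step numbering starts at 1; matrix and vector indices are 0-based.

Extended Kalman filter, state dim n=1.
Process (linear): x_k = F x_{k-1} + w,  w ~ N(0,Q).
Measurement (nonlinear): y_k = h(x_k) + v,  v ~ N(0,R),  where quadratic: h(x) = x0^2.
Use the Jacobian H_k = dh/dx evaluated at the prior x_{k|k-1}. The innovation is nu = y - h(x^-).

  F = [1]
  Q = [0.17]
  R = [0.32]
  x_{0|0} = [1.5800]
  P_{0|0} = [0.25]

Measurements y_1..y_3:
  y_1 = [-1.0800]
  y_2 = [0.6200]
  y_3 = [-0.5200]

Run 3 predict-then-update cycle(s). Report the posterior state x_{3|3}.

step 1: x^-=[1.5800]  P^-=[0.4200]  H_jac=[3.1600]  S=[4.5140]  K=[0.2940]  nu=[-3.5764]  x^+=[0.5285]  P^+=[0.0298]
step 2: x^-=[0.5285]  P^-=[0.1998]  H_jac=[1.0569]  S=[0.5432]  K=[0.3887]  nu=[0.3407]  x^+=[0.6609]  P^+=[0.1177]
step 3: x^-=[0.6609]  P^-=[0.2877]  H_jac=[1.3218]  S=[0.8227]  K=[0.4623]  nu=[-0.9568]  x^+=[0.2186]  P^+=[0.1119]

x_post = [0.2186]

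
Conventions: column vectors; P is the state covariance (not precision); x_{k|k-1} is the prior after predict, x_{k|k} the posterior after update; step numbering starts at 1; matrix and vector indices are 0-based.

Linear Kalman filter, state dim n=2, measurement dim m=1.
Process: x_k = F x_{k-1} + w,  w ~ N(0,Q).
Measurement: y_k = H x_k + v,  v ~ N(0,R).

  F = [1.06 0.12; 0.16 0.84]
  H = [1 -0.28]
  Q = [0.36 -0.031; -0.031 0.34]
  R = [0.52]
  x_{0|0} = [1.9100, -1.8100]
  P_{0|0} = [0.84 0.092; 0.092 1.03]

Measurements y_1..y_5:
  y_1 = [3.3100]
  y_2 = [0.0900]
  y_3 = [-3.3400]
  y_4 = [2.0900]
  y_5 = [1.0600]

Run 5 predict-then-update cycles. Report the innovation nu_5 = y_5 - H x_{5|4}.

innov = [0.6166]

step 1: x^-=[1.8074, -1.2148]  P^-=[1.3421 0.2990; 0.2990 1.1130]  S=[1.7819]  K=[0.7062; -0.0071]  nu=[1.1625]  x^+=[2.6283, -1.2231]  P^+=[0.4534 0.3079; 0.3079 1.1129]
step 2: x^-=[2.6392, -0.6068]  P^-=[0.9638 0.4382; 0.4382 1.2196]  S=[1.3341]  K=[0.6305; 0.0725]  nu=[-2.7192]  x^+=[0.9248, -0.8039]  P^+=[0.4335 0.3772; 0.3772 1.2126]
step 3: x^-=[0.8838, -0.5273]  P^-=[0.9605 0.5079; 0.5079 1.3081]  S=[1.2986]  K=[0.6301; 0.1090]  nu=[-4.3715]  x^+=[-1.8707, -1.0039]  P^+=[0.4449 0.4187; 0.4187 1.2927]
step 4: x^-=[-2.1034, -1.1426]  P^-=[0.9850 0.5556; 0.5556 1.3760]  S=[1.3018]  K=[0.6372; 0.1308]  nu=[3.8735]  x^+=[0.3646, -0.6360]  P^+=[0.4565 0.4471; 0.4471 1.3538]
step 5: x^-=[0.3102, -0.4759]  P^-=[1.0062 0.5895; 0.5895 1.4271]  S=[1.3079]  K=[0.6431; 0.1452]  nu=[0.6166]  x^+=[0.7067, -0.3863]  P^+=[0.4653 0.4674; 0.4674 1.3995]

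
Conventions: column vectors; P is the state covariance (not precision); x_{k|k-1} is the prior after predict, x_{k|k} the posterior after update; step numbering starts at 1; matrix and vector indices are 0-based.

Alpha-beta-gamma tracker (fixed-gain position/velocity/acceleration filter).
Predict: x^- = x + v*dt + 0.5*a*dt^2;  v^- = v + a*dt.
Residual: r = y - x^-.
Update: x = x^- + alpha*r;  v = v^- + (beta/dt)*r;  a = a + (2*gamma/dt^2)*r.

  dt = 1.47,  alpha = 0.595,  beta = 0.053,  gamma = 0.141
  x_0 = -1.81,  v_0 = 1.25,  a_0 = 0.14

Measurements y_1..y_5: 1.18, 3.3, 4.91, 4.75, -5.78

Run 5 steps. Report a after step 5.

step 1: x_pred=0.1788  r=1.0012  x^+=0.7745  v^+=1.4919  a^+=0.2707
step 2: x_pred=3.2600  r=0.0400  x^+=3.2838  v^+=1.8912  a^+=0.2759
step 3: x_pred=6.3620  r=-1.4520  x^+=5.4980  v^+=2.2444  a^+=0.0864
step 4: x_pred=8.8907  r=-4.1407  x^+=6.4270  v^+=2.2221  a^+=-0.4540
step 5: x_pred=9.2030  r=-14.9830  x^+=0.2881  v^+=1.0146  a^+=-2.4093

a_post = -2.4093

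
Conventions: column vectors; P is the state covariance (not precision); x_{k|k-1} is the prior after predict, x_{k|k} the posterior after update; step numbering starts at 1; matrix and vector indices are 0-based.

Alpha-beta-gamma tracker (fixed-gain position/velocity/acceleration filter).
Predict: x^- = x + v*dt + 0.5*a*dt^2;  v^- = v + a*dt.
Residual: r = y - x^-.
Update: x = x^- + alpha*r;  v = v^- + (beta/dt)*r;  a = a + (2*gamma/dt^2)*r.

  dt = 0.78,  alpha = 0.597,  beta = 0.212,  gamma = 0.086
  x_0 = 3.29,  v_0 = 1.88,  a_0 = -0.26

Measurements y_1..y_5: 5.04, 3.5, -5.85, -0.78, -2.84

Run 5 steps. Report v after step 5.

v_post = -5.8801

step 1: x_pred=4.6773  r=0.3627  x^+=4.8938  v^+=1.7758  a^+=-0.1575
step 2: x_pred=6.2310  r=-2.7310  x^+=4.6006  v^+=0.9107  a^+=-0.9296
step 3: x_pred=5.0282  r=-10.8782  x^+=-1.4661  v^+=-2.7710  a^+=-4.0049
step 4: x_pred=-4.8458  r=4.0658  x^+=-2.4185  v^+=-4.7898  a^+=-2.8555
step 5: x_pred=-7.0232  r=4.1832  x^+=-4.5258  v^+=-5.8801  a^+=-1.6729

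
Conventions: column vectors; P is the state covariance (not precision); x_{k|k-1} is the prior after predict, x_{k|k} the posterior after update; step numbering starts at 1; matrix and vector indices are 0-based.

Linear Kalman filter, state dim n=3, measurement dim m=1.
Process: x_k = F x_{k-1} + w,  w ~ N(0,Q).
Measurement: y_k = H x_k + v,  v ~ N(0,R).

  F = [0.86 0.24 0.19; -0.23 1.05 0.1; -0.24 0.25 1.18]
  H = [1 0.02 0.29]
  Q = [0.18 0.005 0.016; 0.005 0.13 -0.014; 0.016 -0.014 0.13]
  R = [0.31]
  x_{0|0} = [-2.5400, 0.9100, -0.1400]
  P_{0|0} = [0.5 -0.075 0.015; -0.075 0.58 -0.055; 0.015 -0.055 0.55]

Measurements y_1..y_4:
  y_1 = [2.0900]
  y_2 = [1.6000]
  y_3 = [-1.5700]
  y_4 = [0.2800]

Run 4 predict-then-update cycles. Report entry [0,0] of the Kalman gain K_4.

step 1: x^-=[-1.9926, 1.5257, 0.6719]  P^-=[0.5720 -0.0125 0.0555; -0.0125 0.8254 0.1800; 0.0555 0.1800 0.9289]  S=[0.9942]  K=[0.5913; 0.0565; 0.3304]  nu=[3.8572]  x^+=[0.2880, 1.7437, 1.9462]  P^+=[0.2244 -0.0457 -0.1387; -0.0457 0.8222 0.1615; -0.1387 0.1615 0.8204]
step 2: x^-=[1.0359, 1.9592, 2.6633]  P^-=[0.3735 0.1748 0.1147; 0.1748 1.1189 0.5702; 0.1147 0.5702 1.5160]  S=[0.8915]  K=[0.4601; 0.4067; 0.6345]  nu=[-0.2475]  x^+=[0.9221, 1.8586, 2.5063]  P^+=[0.1847 0.0080 -0.1456; 0.0080 0.9715 0.3402; -0.1456 0.3402 1.1570]
step 3: x^-=[1.7152, 1.9901, 3.2007]  P^-=[0.4011 0.3119 0.2682; 0.3119 1.2967 0.8583; 0.2682 0.8583 2.0946]  S=[1.0657]  K=[0.4552; 0.5506; 0.8377]  nu=[-4.2532]  x^+=[-0.2207, -0.3516, -0.3623]  P^+=[0.1803 0.0448 -0.1382; 0.0448 0.9737 0.3667; -0.1382 0.3667 1.3467]
step 4: x^-=[-0.3430, -0.3546, -0.4625]  P^-=[0.4248 0.3544 0.3336; 0.3544 1.2882 0.9010; 0.3336 0.9010 2.3657]  S=[1.1524]  K=[0.4587; 0.5566; 0.9004]  nu=[0.7642]  x^+=[0.0076, 0.0708, 0.2257]  P^+=[0.1823 0.0602 -0.1424; 0.0602 0.9311 0.3234; -0.1424 0.3234 1.4314]

K[0,0] = 0.4587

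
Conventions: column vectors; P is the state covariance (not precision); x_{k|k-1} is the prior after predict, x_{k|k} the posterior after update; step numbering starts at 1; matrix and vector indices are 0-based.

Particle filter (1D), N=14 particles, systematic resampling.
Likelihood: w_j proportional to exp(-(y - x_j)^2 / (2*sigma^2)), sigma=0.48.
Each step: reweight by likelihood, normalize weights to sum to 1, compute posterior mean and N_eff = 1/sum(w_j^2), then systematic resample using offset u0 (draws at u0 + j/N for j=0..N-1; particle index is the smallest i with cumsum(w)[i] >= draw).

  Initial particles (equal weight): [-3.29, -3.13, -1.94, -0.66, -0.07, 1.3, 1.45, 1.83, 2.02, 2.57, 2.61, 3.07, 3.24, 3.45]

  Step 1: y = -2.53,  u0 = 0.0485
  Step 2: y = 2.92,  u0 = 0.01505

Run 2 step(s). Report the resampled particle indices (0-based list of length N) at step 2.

resampled_idx = [8, 8, 8, 9, 9, 10, 10, 11, 11, 11, 12, 12, 13, 13]

step 1: w=[0.2352, 0.3772, 0.3871, 0.0004, 0.0000, 0.0000, 0.0000, 0.0000, 0.0000, 0.0000, 0.0000, 0.0000, 0.0000, 0.0000]  mean=-2.7060  Neff=2.8778  idx=[0, 0, 0, 1, 1, 1, 1, 1, 2, 2, 2, 2, 2, 2]
step 2: w=[0.0000, 0.0000, 0.0000, 0.0000, 0.0000, 0.0000, 0.0000, 0.0000, 0.1667, 0.1667, 0.1667, 0.1667, 0.1667, 0.1667]  mean=-1.9400  Neff=6.0000  idx=[8, 8, 8, 9, 9, 10, 10, 11, 11, 11, 12, 12, 13, 13]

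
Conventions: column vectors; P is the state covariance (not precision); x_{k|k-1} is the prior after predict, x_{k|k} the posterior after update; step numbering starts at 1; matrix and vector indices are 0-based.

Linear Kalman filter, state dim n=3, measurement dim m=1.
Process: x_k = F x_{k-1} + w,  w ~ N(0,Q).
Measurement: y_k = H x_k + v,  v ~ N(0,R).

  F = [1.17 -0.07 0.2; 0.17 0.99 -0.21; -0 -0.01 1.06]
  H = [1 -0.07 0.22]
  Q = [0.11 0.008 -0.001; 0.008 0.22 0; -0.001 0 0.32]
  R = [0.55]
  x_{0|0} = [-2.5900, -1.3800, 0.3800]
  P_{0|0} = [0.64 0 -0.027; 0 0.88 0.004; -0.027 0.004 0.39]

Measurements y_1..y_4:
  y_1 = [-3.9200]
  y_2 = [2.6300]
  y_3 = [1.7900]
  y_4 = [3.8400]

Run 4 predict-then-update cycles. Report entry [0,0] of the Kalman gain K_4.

step 1: x^-=[-2.8577, -1.8863, 0.4166]  P^-=[0.9933 0.0645 0.0485; 0.0645 1.1184 -0.0962; 0.0485 -0.0962 0.7582]  S=[1.6007]  K=[0.6244; -0.0218; 0.1387]  nu=[-1.2860]  x^+=[-3.6606, -1.8582, 0.2382]  P^+=[0.3693 0.0863 -0.0901; 0.0863 1.1177 -0.0913; -0.0901 -0.0913 0.7274]
step 2: x^-=[-4.1052, -2.5120, 0.2711]  P^-=[0.5963 0.0721 0.0482; 0.0721 1.4317 -0.2854; 0.0482 -0.2854 1.1394]  S=[1.2284]  K=[0.4900; -0.0740; 0.2595]  nu=[6.4997]  x^+=[-0.9206, -2.9932, 1.9580]  P^+=[0.3014 0.1166 -0.1080; 0.1166 1.4249 -0.2618; -0.1080 -0.2618 1.0566]
step 3: x^-=[-0.4759, -3.5310, 2.1054]  P^-=[0.5095 0.0257 0.1086; 0.0257 1.8277 -0.5443; 0.1086 -0.5443 1.5129]  S=[1.2026]  K=[0.4420; -0.1846; 0.3987]  nu=[1.5556]  x^+=[0.2117, -3.8181, 2.7257]  P^+=[0.2745 0.1238 -0.1034; 0.1238 1.7867 -0.4558; -0.1034 -0.4558 1.3217]
step 4: x^-=[1.0601, -4.3163, 2.9274]  P^-=[0.4915 -0.0498 0.1855; -0.0498 2.2760 -0.8100; 0.1855 -0.8100 1.8149]  S=[1.2541]  K=[0.4273; -0.3089; 0.5115]  nu=[1.8338]  x^+=[1.8436, -4.8827, 3.8654]  P^+=[0.2626 0.1157 -0.0886; 0.1157 2.1563 -0.6118; -0.0886 -0.6118 1.4868]

K[0,0] = 0.4273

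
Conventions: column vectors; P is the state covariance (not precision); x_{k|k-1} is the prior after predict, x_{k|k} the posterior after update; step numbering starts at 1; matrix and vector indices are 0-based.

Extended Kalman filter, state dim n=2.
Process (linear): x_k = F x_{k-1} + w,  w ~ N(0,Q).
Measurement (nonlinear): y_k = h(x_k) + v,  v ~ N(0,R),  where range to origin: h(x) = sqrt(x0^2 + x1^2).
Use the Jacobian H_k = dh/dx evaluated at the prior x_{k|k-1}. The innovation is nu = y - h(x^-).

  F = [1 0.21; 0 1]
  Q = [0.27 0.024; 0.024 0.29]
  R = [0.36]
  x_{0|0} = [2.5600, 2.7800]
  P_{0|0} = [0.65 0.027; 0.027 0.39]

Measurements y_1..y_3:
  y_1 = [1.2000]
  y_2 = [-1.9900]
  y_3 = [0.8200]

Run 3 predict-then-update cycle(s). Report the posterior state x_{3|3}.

step 1: x^-=[3.1438, 2.7800]  P^-=[0.9485 0.1329; 0.1329 0.6800]  H_jac=[0.7491 0.6624]  S=[1.3226]  K=[0.6038; 0.4159]  nu=[-2.9967]  x^+=[1.3344, 1.5338]  P^+=[0.4663 -0.1992; -0.1992 0.4513]
step 2: x^-=[1.6565, 1.5338]  P^-=[0.6726 -0.0804; -0.0804 0.7413]  H_jac=[0.7338 0.6794]  S=[0.9841]  K=[0.4459; 0.4518]  nu=[-4.2475]  x^+=[-0.2377, -0.3853]  P^+=[0.4769 -0.2787; -0.2787 0.5404]
step 3: x^-=[-0.3186, -0.3853]  P^-=[0.6536 -0.1412; -0.1412 0.8304]  H_jac=[-0.6373 -0.7706]  S=[0.9799]  K=[-0.3140; -0.5612]  nu=[0.3201]  x^+=[-0.4191, -0.5649]  P^+=[0.5570 -0.3139; -0.3139 0.5218]

x_post = [-0.4191, -0.5649]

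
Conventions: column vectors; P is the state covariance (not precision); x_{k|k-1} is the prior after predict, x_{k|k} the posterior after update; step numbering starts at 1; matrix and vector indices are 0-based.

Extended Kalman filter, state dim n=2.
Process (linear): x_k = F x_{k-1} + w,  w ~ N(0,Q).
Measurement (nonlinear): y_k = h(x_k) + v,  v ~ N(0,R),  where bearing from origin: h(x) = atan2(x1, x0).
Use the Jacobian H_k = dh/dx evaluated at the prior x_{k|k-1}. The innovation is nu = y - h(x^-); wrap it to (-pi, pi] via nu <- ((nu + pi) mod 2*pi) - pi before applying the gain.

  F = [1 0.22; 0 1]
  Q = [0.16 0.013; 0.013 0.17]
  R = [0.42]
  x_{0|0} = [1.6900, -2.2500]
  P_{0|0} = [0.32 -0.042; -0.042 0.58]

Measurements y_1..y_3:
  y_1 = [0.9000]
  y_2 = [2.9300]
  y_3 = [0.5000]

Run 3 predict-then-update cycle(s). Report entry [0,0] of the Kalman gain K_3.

step 1: x^-=[1.1950, -2.2500]  P^-=[0.4896 0.0986; 0.0986 0.7500]  H_jac=[0.3467 0.1841]  S=[0.5168]  K=[0.3635; 0.3333]  nu=[1.9826]  x^+=[1.9157, -1.5892]  P^+=[0.4213 0.0360; 0.0360 0.6926]
step 2: x^-=[1.5660, -1.5892]  P^-=[0.6307 0.2013; 0.2013 0.8626]  H_jac=[0.3192 0.3146]  S=[0.6101]  K=[0.4338; 0.5502]  nu=[-2.5604]  x^+=[0.4552, -2.9978]  P^+=[0.5158 0.0557; 0.0557 0.6779]
step 3: x^-=[-0.2043, -2.9978]  P^-=[0.7332 0.2179; 0.2179 0.8479]  H_jac=[0.3320 -0.0226]  S=[0.4980]  K=[0.4789; 0.1067]  nu=[2.1388]  x^+=[0.8201, -2.7695]  P^+=[0.6189 0.1924; 0.1924 0.8423]

K[0,0] = 0.4789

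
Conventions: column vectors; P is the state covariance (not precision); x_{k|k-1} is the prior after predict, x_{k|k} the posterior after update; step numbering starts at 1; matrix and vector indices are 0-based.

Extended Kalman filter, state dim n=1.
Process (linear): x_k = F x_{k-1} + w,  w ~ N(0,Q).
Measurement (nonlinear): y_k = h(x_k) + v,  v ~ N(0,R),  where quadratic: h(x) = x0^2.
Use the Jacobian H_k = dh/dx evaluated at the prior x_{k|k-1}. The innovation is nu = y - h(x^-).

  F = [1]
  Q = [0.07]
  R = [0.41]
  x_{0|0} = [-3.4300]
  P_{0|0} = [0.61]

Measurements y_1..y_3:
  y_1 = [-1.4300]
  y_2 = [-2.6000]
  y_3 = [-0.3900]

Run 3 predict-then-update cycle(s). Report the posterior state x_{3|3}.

step 1: x^-=[-3.4300]  P^-=[0.6800]  H_jac=[-6.8600]  S=[32.4105]  K=[-0.1439]  nu=[-13.1949]  x^+=[-1.5309]  P^+=[0.0086]
step 2: x^-=[-1.5309]  P^-=[0.0786]  H_jac=[-3.0618]  S=[1.1468]  K=[-0.2098]  nu=[-4.9436]  x^+=[-0.4935]  P^+=[0.0281]
step 3: x^-=[-0.4935]  P^-=[0.0981]  H_jac=[-0.9870]  S=[0.5056]  K=[-0.1915]  nu=[-0.6335]  x^+=[-0.3722]  P^+=[0.0796]

x_post = [-0.3722]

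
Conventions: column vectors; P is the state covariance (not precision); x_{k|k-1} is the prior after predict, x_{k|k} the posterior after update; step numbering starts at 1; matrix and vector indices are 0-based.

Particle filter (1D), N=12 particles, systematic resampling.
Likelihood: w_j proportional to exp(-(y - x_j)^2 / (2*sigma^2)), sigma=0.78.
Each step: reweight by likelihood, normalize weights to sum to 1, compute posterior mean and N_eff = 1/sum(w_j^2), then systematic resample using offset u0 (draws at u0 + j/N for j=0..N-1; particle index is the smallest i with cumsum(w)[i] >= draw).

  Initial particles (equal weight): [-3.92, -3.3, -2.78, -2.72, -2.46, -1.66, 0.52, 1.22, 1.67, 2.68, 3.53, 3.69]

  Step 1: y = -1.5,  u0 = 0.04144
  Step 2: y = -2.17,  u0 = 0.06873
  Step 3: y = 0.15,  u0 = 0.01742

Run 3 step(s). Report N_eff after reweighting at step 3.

N_eff = 6.4185

step 1: w=[0.0038, 0.0329, 0.1228, 0.1390, 0.2214, 0.4623, 0.0165, 0.0011, 0.0001, 0.0000, 0.0000, 0.0000]  mean=-2.1452  Neff=3.3497  idx=[2, 2, 3, 3, 4, 4, 5, 5, 5, 5, 5, 5]
step 2: w=[0.0756, 0.0756, 0.0800, 0.0800, 0.0958, 0.0958, 0.0829, 0.0829, 0.0829, 0.0829, 0.0829, 0.0829]  mean=-2.1522  Neff=11.9352  idx=[0, 2, 3, 4, 4, 5, 6, 7, 8, 9, 10, 11]
step 3: w=[0.0021, 0.0027, 0.0027, 0.0088, 0.0088, 0.0088, 0.1610, 0.1610, 0.1610, 0.1610, 0.1610, 0.1610]  mean=-1.6892  Neff=6.4185  idx=[4, 6, 6, 7, 7, 8, 9, 9, 10, 10, 11, 11]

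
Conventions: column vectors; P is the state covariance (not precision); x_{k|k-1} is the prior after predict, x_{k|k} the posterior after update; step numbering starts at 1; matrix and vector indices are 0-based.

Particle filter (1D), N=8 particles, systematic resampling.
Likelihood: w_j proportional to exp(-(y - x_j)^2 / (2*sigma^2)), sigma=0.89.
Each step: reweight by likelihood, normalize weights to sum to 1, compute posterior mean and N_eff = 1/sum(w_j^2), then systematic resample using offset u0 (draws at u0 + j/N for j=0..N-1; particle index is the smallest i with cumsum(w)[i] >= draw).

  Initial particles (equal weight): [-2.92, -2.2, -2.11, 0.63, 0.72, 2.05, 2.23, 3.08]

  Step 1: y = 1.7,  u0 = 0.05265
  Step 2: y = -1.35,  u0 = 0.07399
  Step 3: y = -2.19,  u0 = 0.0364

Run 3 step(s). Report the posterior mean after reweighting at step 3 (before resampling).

step 1: w=[0.0000, 0.0000, 0.0000, 0.1569, 0.1762, 0.2991, 0.2706, 0.0971]  mean=1.7414  Neff=4.3899  idx=[3, 4, 4, 5, 5, 6, 6, 7]
step 2: w=[0.3828, 0.3041, 0.3041, 0.0031, 0.0031, 0.0014, 0.0014, 0.0000]  mean=0.6980  Neff=3.0163  idx=[0, 0, 0, 1, 1, 2, 2, 2]
step 3: w=[0.1513, 0.1513, 0.1513, 0.1092, 0.1092, 0.1092, 0.1092, 0.1092]  mean=0.6792  Neff=7.7935  idx=[0, 1, 1, 2, 3, 4, 6, 7]

post_mean = 0.6792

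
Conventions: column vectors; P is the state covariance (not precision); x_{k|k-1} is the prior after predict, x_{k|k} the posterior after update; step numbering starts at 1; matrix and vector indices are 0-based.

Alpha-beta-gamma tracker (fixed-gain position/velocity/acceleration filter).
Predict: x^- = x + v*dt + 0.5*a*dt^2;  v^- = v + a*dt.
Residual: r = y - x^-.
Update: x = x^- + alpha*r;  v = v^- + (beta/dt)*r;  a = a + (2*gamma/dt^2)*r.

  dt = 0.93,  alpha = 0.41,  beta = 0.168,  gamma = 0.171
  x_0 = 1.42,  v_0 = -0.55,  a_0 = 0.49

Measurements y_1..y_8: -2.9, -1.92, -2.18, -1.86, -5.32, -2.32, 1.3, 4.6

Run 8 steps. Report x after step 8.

x_post = 4.7706

step 1: x_pred=1.1204  r=-4.0204  x^+=-0.5280  v^+=-0.8206  a^+=-1.0998
step 2: x_pred=-1.7667  r=-0.1533  x^+=-1.8295  v^+=-1.8710  a^+=-1.1604
step 3: x_pred=-4.0714  r=1.8914  x^+=-3.2959  v^+=-2.6085  a^+=-0.4125
step 4: x_pred=-5.9002  r=4.0402  x^+=-4.2437  v^+=-2.2623  a^+=1.1851
step 5: x_pred=-5.8351  r=0.5151  x^+=-5.6239  v^+=-1.0671  a^+=1.3888
step 6: x_pred=-6.0157  r=3.6957  x^+=-4.5005  v^+=0.8921  a^+=2.8502
step 7: x_pred=-2.4382  r=3.7382  x^+=-0.9055  v^+=4.2181  a^+=4.3283
step 8: x_pred=4.8891  r=-0.2891  x^+=4.7706  v^+=8.1912  a^+=4.2140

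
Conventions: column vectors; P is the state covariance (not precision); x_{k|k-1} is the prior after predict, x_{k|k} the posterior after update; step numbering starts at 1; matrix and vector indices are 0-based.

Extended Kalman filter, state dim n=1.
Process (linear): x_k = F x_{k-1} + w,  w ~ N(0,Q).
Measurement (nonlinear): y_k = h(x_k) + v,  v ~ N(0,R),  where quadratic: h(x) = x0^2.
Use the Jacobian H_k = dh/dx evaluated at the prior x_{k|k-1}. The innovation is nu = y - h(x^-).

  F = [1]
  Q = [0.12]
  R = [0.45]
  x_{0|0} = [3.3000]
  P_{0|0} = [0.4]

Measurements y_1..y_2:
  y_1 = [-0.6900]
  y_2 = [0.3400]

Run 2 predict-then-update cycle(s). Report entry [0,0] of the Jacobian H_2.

H_jac[0,0] = 3.1593

step 1: x^-=[3.3000]  P^-=[0.5200]  H_jac=[6.6000]  S=[23.1012]  K=[0.1486]  nu=[-11.5800]  x^+=[1.5796]  P^+=[0.0101]
step 2: x^-=[1.5796]  P^-=[0.1301]  H_jac=[3.1593]  S=[1.7488]  K=[0.2351]  nu=[-2.1552]  x^+=[1.0730]  P^+=[0.0335]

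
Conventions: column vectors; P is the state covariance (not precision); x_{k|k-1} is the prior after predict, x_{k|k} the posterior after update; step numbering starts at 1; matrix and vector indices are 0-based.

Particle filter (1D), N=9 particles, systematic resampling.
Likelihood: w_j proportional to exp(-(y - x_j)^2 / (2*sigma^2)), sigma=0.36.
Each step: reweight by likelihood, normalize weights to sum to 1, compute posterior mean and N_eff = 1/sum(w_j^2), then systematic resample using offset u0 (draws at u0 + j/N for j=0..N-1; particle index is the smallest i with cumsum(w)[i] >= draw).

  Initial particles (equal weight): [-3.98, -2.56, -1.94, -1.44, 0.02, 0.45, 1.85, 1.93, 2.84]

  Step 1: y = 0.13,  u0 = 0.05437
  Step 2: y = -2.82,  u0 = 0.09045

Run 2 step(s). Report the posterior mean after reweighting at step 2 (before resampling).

step 1: w=[0.0000, 0.0000, 0.0000, 0.0000, 0.5862, 0.4138, 0.0000, 0.0000, 0.0000]  mean=0.1979  Neff=1.9425  idx=[4, 4, 4, 4, 4, 5, 5, 5, 5]
step 2: w=[0.2000, 0.2000, 0.2000, 0.2000, 0.2000, 0.0000, 0.0000, 0.0000, 0.0000]  mean=0.0200  Neff=5.0003  idx=[0, 1, 1, 2, 2, 3, 3, 4, 4]

post_mean = 0.0200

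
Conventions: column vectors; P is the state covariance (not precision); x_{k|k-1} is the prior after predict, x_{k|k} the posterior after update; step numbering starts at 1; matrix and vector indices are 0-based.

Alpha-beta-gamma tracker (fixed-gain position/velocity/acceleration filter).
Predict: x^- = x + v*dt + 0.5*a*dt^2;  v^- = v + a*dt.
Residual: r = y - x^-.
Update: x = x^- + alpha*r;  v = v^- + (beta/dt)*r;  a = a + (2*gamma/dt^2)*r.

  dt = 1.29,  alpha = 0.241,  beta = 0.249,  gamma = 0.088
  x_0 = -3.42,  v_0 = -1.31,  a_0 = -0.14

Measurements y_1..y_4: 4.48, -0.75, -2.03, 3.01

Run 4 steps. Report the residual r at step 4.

resid = -1.1282

step 1: x_pred=-5.2264  r=9.7064  x^+=-2.8871  v^+=0.3830  a^+=0.8866
step 2: x_pred=-1.6555  r=0.9055  x^+=-1.4372  v^+=1.7014  a^+=0.9823
step 3: x_pred=1.5749  r=-3.6049  x^+=0.7061  v^+=2.2728  a^+=0.6011
step 4: x_pred=4.1382  r=-1.1282  x^+=3.8663  v^+=2.8304  a^+=0.4818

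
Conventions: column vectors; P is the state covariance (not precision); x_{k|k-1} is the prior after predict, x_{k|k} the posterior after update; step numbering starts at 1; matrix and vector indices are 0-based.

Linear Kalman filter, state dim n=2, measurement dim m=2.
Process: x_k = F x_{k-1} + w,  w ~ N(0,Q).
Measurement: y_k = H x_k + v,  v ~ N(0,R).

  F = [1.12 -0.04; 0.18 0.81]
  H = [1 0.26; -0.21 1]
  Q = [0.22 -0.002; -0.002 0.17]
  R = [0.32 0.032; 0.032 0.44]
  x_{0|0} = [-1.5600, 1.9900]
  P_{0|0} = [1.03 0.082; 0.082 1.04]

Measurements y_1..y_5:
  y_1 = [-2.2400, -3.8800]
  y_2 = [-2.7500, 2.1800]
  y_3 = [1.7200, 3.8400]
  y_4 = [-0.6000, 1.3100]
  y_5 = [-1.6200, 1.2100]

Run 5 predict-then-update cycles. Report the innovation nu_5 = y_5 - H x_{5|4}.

innov = [-0.8791, 0.3371]

step 1: x^-=[-1.8268, 1.3311]  P^-=[1.5063 0.2458; 0.2458 0.9096]  S=[2.0156 0.1845; 0.1845 1.3128]  K=[0.7942 -0.1654; 0.1818 0.6280]  nu=[-0.7593, -5.5947]  x^+=[-1.5046, -2.3205]  P^+=[0.2476 0.0047; 0.0047 0.2831]
step 2: x^-=[-1.5923, -2.1504]  P^-=[0.5307 0.0429; 0.0429 0.3651]  S=[0.8977 0.0561; 0.0561 0.8105]  K=[0.6115 -0.1268; 0.1267 0.4306]  nu=[-0.5986, 3.9960]  x^+=[-2.4652, -0.5055]  P^+=[0.1906 0.0038; 0.0038 0.1943]
step 3: x^-=[-2.7408, -0.8532]  P^-=[0.4591 0.0336; 0.0336 0.3048]  S=[0.8172 0.0465; 0.0465 0.7509]  K=[0.5793 -0.1196; 0.1159 0.3893]  nu=[4.6826, 4.1176]  x^+=[-0.5206, 1.2923]  P^+=[0.1806 0.0038; 0.0038 0.1758]
step 4: x^-=[-0.6348, 0.9531]  P^-=[0.4464 0.0321; 0.0321 0.2923]  S=[0.8029 0.0446; 0.0446 0.7385]  K=[0.5730 -0.1181; 0.1136 0.3798]  nu=[-0.2130, 0.2236]  x^+=[-0.7832, 1.0138]  P^+=[0.1786 0.0039; 0.0039 0.1716]
step 5: x^-=[-0.9178, 0.6802]  P^-=[0.4439 0.0319; 0.0319 0.2895]  S=[0.8001 0.0442; 0.0442 0.7356]  K=[0.5717 -0.1177; 0.1131 0.3776]  nu=[-0.8791, 0.3371]  x^+=[-1.4600, 0.7080]  P^+=[0.1782 0.0039; 0.0039 0.1706]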